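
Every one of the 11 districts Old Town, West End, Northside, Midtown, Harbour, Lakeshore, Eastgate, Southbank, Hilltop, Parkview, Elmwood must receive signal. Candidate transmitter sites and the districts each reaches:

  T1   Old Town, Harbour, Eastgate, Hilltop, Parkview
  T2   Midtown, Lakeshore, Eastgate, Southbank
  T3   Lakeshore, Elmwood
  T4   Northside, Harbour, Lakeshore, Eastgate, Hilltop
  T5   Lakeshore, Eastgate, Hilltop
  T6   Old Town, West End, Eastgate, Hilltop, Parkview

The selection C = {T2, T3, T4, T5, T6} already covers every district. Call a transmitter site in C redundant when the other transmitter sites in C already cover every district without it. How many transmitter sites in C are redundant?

Drop T2: Midtown, Southbank uncovered — not redundant.
Drop T3: Elmwood uncovered — not redundant.
Drop T4: Northside, Harbour uncovered — not redundant.
Drop T5: the rest still cover every district — redundant.
Drop T6: Old Town, West End, Parkview uncovered — not redundant.
1 redundant: T5.

1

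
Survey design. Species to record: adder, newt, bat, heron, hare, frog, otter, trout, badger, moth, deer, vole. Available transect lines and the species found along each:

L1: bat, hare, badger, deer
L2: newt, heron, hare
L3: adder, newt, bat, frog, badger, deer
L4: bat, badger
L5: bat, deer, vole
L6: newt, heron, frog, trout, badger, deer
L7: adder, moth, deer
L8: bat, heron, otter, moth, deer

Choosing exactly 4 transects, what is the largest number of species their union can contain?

11

Choosing L1, L3, L5, L8 covers {adder, newt, bat, heron, hare, frog, otter, badger, moth, deer, vole} — 11 species.
No choice of 4 transects does better; here trout is left uncovered.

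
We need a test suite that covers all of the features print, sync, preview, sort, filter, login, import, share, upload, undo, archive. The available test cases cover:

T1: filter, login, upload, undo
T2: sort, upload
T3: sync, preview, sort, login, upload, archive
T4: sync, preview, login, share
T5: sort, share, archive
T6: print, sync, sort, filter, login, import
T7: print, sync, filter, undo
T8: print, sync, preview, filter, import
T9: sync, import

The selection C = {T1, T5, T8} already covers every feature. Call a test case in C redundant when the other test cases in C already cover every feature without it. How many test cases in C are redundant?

0

Drop T1: login, upload, undo uncovered — not redundant.
Drop T5: sort, share, archive uncovered — not redundant.
Drop T8: print, sync, preview, import uncovered — not redundant.
None of the test cases in C is redundant.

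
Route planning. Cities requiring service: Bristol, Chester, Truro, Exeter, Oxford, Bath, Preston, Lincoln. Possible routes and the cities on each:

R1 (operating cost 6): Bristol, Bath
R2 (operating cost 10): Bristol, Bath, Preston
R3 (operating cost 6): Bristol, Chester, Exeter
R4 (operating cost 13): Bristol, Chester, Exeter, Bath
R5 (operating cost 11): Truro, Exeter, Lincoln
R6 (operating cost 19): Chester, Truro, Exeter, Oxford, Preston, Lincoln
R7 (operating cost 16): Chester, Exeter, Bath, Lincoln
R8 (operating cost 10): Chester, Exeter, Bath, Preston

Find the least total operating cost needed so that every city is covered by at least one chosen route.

25

R1, R6 cover every city at operating cost 6 + 19 = 25.
Any cover uses at least 2 routes; among all covering selections none totals below 25.
Greedy by coverage-per-operating cost would pick R3, R6, R1 for 31 — worse than the optimum 25.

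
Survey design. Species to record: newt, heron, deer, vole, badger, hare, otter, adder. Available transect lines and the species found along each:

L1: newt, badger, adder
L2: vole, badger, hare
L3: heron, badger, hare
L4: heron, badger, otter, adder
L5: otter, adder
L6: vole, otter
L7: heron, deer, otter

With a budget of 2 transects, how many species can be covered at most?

6

Choosing L1, L7 covers {newt, heron, deer, badger, otter, adder} — 6 species.
No choice of 2 transects does better; here vole, hare are left uncovered.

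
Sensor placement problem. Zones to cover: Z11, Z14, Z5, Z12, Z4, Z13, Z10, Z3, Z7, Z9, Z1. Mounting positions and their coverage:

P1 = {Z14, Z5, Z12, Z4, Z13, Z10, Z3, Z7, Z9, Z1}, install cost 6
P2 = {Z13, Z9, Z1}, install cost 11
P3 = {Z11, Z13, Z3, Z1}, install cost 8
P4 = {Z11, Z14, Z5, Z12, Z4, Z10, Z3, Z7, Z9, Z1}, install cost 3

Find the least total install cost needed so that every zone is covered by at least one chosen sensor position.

9

P1, P4 cover every zone at install cost 6 + 3 = 9.
Any cover uses at least 2 sensor positions; among all covering selections none totals below 9.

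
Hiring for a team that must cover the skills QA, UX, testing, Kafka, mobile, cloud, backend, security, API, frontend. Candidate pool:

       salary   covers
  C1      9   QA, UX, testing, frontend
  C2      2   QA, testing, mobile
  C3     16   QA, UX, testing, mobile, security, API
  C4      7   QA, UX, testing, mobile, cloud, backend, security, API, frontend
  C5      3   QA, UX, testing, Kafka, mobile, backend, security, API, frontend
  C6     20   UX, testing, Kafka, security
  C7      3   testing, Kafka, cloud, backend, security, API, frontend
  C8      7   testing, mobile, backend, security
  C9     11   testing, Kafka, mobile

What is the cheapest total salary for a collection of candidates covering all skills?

6

C5, C7 cover every skill at salary 3 + 3 = 6.
Any cover uses at least 2 candidates; among all covering selections none totals below 6.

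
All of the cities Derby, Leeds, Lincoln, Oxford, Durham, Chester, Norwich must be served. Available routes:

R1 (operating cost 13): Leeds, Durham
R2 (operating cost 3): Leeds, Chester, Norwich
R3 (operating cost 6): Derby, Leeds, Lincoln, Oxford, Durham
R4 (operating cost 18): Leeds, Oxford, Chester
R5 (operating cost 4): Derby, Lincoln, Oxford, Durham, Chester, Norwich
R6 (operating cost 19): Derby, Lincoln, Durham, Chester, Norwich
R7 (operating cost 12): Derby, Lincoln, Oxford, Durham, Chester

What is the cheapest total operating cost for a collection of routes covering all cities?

R2, R5 cover every city at operating cost 3 + 4 = 7.
Any cover uses at least 2 routes; among all covering selections none totals below 7.

7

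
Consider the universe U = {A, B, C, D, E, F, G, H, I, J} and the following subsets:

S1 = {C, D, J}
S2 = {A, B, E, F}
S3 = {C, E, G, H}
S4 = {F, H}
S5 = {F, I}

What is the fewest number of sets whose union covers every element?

S1, S2, S3, S5 together cover {A, B, C, D, E, F, G, H, I, J} — every element.
No 3 of the 5 sets cover everything (all 10 triples fall short), so 4 is minimum.

4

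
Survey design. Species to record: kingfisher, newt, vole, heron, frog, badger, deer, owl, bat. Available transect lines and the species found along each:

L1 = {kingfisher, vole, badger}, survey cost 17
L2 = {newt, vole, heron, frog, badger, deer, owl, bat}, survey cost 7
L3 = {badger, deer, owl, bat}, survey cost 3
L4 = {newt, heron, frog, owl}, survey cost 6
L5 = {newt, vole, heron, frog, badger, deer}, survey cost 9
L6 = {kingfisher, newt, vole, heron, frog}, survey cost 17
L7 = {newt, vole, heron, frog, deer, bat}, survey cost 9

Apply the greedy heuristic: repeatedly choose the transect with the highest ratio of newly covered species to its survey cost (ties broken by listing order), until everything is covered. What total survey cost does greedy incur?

27

Pick 1: L3 adds 4 new (badger, deer, owl, bat) at survey cost 3 (ratio 4/3).
Pick 2: L2 adds 4 new (newt, vole, heron, frog) at survey cost 7 (ratio 4/7).
Pick 3: L1 adds 1 new (kingfisher) at survey cost 17 (ratio 1/17).
Greedy total survey cost: 3 + 7 + 17 = 27. (The true optimum is 20, so greedy overshoots here.)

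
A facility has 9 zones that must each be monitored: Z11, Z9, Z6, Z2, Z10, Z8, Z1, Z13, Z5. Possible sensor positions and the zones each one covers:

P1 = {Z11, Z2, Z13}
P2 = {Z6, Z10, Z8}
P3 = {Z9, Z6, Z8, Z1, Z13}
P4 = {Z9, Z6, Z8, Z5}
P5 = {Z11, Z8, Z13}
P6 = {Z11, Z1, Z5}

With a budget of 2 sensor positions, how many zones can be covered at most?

7

Choosing P1, P3 covers {Z11, Z9, Z6, Z2, Z8, Z1, Z13} — 7 zones.
No choice of 2 sensor positions does better; here Z10, Z5 are left uncovered.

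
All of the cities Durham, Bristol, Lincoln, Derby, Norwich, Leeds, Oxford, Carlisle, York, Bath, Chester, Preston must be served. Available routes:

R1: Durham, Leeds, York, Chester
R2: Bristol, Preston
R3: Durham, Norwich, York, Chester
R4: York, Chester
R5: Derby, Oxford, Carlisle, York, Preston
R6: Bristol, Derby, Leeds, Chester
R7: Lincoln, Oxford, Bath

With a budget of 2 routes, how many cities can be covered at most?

8

Choosing R1, R5 covers {Durham, Derby, Leeds, Oxford, Carlisle, York, Chester, Preston} — 8 cities.
No choice of 2 routes does better; here Bristol, Lincoln, Norwich, Bath are left uncovered.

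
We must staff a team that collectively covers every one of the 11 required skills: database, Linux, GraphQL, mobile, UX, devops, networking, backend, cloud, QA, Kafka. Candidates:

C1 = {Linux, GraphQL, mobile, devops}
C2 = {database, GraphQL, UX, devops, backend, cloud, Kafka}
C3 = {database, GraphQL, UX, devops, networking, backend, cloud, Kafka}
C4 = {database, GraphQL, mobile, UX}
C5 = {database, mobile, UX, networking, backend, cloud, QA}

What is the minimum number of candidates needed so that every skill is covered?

C1, C2, C5 together cover {database, Linux, GraphQL, mobile, UX, devops, networking, backend, cloud, QA, Kafka} — every skill.
No 2 of the 5 candidates cover everything (all 10 pairs fall short), so 3 is minimum.

3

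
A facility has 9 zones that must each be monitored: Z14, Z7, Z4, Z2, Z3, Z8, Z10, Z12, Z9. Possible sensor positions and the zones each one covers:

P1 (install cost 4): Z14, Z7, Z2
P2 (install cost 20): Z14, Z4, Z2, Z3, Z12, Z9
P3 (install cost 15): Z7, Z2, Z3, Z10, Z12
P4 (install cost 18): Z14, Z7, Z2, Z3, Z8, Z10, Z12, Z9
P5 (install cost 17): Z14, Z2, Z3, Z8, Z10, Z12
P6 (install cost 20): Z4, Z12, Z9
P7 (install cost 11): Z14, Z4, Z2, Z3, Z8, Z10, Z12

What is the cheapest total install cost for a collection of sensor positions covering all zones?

P4, P7 cover every zone at install cost 18 + 11 = 29.
Any cover uses at least 2 sensor positions; among all covering selections none totals below 29.
Greedy by coverage-per-install cost would pick P1, P7, P4 for 33 — worse than the optimum 29.

29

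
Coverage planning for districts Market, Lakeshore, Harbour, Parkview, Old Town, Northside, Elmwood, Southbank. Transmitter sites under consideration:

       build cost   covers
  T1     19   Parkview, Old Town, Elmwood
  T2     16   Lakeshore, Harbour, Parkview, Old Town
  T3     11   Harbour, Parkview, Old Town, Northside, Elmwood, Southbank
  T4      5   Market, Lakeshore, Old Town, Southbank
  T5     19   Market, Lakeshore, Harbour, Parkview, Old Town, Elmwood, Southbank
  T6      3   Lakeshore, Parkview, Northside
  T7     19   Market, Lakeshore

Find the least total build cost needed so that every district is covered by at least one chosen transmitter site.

T3, T4 cover every district at build cost 11 + 5 = 16.
Any cover uses at least 2 transmitter sites; among all covering selections none totals below 16.

16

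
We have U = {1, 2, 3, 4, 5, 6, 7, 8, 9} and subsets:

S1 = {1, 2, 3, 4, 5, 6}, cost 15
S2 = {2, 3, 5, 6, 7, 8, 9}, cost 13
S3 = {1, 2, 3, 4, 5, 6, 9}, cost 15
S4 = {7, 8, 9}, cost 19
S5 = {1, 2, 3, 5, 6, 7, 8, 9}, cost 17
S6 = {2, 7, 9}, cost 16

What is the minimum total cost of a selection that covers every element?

S1, S2 cover every element at cost 15 + 13 = 28.
Any cover uses at least 2 sets; among all covering selections none totals below 28.

28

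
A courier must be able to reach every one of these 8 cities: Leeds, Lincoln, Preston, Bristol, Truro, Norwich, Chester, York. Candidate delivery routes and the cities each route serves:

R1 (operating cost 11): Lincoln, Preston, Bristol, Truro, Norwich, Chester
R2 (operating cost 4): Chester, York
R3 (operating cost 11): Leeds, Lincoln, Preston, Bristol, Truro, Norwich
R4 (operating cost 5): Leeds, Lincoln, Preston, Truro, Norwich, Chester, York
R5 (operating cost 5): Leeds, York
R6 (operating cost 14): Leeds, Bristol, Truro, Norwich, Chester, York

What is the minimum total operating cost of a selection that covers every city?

15

R2, R3 cover every city at operating cost 4 + 11 = 15.
Any cover uses at least 2 routes; among all covering selections none totals below 15.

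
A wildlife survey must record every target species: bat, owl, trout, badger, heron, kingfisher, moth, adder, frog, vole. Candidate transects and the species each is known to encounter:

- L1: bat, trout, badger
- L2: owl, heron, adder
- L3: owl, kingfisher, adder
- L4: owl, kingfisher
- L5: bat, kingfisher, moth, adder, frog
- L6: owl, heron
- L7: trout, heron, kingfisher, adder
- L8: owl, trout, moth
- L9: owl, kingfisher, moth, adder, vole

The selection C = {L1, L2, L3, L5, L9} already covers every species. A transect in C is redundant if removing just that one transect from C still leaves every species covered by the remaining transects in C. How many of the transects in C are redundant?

Drop L1: trout, badger uncovered — not redundant.
Drop L2: heron uncovered — not redundant.
Drop L3: the rest still cover every species — redundant.
Drop L5: frog uncovered — not redundant.
Drop L9: vole uncovered — not redundant.
1 redundant: L3.

1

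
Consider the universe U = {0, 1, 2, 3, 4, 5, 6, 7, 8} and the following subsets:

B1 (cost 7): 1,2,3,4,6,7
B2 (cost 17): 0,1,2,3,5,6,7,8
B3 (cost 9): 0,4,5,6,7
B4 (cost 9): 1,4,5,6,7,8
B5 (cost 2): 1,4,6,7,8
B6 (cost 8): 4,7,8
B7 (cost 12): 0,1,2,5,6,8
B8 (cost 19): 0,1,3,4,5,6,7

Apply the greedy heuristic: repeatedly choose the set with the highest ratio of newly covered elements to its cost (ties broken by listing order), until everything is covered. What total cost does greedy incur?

Pick 1: B5 adds 5 new (1, 4, 6, 7, 8) at cost 2 (ratio 5/2).
Pick 2: B1 adds 2 new (2, 3) at cost 7 (ratio 2/7).
Pick 3: B3 adds 2 new (0, 5) at cost 9 (ratio 2/9).
Greedy total cost: 2 + 7 + 9 = 18.

18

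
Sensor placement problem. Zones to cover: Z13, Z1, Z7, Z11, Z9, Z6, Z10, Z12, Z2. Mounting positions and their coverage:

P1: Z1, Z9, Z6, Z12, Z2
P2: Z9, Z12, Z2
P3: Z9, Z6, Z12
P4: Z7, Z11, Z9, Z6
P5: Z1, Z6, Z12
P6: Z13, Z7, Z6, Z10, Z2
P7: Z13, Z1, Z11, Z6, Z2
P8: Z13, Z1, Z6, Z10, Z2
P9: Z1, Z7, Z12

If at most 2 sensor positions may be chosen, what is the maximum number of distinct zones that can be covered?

8

Choosing P1, P6 covers {Z13, Z1, Z7, Z9, Z6, Z10, Z12, Z2} — 8 zones.
No choice of 2 sensor positions does better; here Z11 is left uncovered.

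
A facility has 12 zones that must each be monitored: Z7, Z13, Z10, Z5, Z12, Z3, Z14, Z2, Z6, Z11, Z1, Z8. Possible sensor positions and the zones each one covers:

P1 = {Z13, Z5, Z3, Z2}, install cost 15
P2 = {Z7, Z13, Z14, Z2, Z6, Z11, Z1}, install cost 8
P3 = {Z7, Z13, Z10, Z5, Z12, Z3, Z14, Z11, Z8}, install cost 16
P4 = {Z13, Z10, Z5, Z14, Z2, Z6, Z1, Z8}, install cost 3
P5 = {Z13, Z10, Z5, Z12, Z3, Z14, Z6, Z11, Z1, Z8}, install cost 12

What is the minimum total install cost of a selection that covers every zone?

19

P3, P4 cover every zone at install cost 16 + 3 = 19.
Any cover uses at least 2 sensor positions; among all covering selections none totals below 19.
Greedy by coverage-per-install cost would pick P4, P2, P5 for 23 — worse than the optimum 19.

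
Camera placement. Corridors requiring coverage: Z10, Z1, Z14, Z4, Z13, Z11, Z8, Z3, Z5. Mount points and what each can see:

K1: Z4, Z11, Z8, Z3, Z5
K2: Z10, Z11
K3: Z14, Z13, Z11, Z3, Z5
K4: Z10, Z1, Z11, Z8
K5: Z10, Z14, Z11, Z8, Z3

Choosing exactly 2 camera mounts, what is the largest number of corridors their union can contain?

Choosing K3, K4 covers {Z10, Z1, Z14, Z13, Z11, Z8, Z3, Z5} — 8 corridors.
No choice of 2 camera mounts does better; here Z4 is left uncovered.

8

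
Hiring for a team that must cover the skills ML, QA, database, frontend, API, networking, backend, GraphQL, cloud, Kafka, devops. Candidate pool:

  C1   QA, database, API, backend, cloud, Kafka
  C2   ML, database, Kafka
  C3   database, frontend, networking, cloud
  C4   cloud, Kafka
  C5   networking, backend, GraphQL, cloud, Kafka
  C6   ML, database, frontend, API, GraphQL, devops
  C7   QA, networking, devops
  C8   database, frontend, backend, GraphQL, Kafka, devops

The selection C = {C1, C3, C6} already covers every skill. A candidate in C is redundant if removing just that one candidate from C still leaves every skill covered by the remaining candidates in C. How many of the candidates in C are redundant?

Drop C1: QA, backend, Kafka uncovered — not redundant.
Drop C3: networking uncovered — not redundant.
Drop C6: ML, GraphQL, devops uncovered — not redundant.
None of the candidates in C is redundant.

0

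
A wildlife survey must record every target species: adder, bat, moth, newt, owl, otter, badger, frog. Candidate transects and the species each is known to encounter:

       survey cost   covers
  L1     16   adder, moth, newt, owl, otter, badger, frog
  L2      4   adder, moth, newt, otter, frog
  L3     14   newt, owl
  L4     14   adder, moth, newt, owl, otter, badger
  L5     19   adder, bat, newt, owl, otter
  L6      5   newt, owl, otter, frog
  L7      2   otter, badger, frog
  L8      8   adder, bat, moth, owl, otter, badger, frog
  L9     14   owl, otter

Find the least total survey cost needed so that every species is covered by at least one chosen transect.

L2, L8 cover every species at survey cost 4 + 8 = 12.
Any cover uses at least 2 transects; among all covering selections none totals below 12.
Greedy by coverage-per-survey cost would pick L7, L2, L8 for 14 — worse than the optimum 12.

12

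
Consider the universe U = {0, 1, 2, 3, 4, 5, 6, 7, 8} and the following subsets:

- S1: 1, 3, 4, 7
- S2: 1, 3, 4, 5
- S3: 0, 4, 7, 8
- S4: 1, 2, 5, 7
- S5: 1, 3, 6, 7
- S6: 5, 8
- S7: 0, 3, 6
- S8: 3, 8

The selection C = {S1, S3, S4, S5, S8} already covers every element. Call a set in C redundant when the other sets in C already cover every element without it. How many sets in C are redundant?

2

Drop S1: the rest still cover every element — redundant.
Drop S3: 0 uncovered — not redundant.
Drop S4: 2, 5 uncovered — not redundant.
Drop S5: 6 uncovered — not redundant.
Drop S8: the rest still cover every element — redundant.
2 redundant: S1, S8.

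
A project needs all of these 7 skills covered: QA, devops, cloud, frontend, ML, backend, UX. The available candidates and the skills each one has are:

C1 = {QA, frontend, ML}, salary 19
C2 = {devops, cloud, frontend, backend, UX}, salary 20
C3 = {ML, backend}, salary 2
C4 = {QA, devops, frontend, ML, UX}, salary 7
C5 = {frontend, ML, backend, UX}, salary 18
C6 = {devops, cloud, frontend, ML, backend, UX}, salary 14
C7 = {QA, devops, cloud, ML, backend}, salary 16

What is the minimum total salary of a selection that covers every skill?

C4, C6 cover every skill at salary 7 + 14 = 21.
Any cover uses at least 2 candidates; among all covering selections none totals below 21.
Greedy by coverage-per-salary would pick C3, C4, C6 for 23 — worse than the optimum 21.

21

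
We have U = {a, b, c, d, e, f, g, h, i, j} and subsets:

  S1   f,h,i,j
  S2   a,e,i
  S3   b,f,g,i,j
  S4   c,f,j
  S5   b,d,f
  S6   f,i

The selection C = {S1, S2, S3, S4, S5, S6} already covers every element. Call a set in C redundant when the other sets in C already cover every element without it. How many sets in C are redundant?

1

Drop S1: h uncovered — not redundant.
Drop S2: a, e uncovered — not redundant.
Drop S3: g uncovered — not redundant.
Drop S4: c uncovered — not redundant.
Drop S5: d uncovered — not redundant.
Drop S6: the rest still cover every element — redundant.
1 redundant: S6.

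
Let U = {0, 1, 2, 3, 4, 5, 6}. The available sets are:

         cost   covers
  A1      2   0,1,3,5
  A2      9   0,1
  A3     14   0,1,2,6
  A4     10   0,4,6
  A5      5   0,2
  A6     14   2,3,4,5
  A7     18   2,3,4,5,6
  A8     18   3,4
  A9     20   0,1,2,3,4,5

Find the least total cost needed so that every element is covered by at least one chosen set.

17

A1, A4, A5 cover every element at cost 2 + 10 + 5 = 17.
Any cover uses at least 2 sets; among all covering selections none totals below 17.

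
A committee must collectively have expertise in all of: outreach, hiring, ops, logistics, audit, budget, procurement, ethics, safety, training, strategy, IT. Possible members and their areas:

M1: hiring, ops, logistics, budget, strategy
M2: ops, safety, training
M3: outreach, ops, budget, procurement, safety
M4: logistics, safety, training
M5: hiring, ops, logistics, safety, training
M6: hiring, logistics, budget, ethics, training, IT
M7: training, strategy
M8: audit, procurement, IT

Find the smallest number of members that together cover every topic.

4

M1, M3, M6, M8 together cover {outreach, hiring, ops, logistics, audit, budget, procurement, ethics, safety, training, strategy, IT} — every topic.
No 3 of the 8 members cover everything (all 56 triples fall short), so 4 is minimum.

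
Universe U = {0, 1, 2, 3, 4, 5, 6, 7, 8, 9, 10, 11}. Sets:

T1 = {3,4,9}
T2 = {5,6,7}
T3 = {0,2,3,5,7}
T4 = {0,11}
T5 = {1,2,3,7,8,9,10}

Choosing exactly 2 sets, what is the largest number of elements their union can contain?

9

Choosing T2, T5 covers {1, 2, 3, 5, 6, 7, 8, 9, 10} — 9 elements.
No choice of 2 sets does better; here 0, 4, 11 are left uncovered.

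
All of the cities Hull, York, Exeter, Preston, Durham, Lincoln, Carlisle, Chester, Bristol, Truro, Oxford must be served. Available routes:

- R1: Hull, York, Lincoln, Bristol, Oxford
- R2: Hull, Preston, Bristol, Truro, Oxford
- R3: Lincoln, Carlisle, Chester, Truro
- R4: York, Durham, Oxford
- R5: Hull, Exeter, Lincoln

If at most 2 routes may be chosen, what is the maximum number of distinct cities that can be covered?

Choosing R1, R3 covers {Hull, York, Lincoln, Carlisle, Chester, Bristol, Truro, Oxford} — 8 cities.
No choice of 2 routes does better; here Exeter, Preston, Durham are left uncovered.

8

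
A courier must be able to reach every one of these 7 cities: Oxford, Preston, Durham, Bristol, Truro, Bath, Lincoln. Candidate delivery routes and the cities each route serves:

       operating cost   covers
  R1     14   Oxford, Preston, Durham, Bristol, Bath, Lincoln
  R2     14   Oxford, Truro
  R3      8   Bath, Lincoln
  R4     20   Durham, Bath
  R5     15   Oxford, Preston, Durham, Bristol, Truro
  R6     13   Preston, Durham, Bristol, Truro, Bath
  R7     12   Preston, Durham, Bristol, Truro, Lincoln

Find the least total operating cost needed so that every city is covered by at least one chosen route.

23

R3, R5 cover every city at operating cost 8 + 15 = 23.
Any cover uses at least 2 routes; among all covering selections none totals below 23.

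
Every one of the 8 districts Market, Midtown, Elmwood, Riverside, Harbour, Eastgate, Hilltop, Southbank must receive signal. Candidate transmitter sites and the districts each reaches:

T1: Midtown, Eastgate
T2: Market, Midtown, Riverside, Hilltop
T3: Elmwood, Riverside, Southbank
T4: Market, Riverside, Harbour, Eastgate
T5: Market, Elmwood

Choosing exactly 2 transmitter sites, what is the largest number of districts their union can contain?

Choosing T2, T3 covers {Market, Midtown, Elmwood, Riverside, Hilltop, Southbank} — 6 districts.
No choice of 2 transmitter sites does better; here Harbour, Eastgate are left uncovered.

6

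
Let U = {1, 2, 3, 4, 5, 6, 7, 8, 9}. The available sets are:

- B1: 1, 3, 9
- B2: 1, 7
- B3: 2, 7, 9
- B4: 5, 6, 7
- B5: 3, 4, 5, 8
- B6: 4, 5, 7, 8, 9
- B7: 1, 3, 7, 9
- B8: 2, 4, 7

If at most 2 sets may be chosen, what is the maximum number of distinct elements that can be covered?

Choosing B1, B6 covers {1, 3, 4, 5, 7, 8, 9} — 7 elements.
No choice of 2 sets does better; here 2, 6 are left uncovered.

7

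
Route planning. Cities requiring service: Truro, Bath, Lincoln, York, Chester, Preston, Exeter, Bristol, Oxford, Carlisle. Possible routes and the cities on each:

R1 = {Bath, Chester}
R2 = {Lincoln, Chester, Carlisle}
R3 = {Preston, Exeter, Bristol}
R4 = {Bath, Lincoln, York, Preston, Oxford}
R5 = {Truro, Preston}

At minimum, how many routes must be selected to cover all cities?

R2, R3, R4, R5 together cover {Truro, Bath, Lincoln, York, Chester, Preston, Exeter, Bristol, Oxford, Carlisle} — every city.
No 3 of the 5 routes cover everything (all 10 triples fall short), so 4 is minimum.

4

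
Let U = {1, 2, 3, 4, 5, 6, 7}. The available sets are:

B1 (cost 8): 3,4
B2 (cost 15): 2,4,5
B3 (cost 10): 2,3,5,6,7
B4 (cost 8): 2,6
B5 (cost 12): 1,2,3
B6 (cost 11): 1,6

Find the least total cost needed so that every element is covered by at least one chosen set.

B1, B3, B6 cover every element at cost 8 + 10 + 11 = 29.
Any cover uses at least 3 sets; among all covering selections none totals below 29.

29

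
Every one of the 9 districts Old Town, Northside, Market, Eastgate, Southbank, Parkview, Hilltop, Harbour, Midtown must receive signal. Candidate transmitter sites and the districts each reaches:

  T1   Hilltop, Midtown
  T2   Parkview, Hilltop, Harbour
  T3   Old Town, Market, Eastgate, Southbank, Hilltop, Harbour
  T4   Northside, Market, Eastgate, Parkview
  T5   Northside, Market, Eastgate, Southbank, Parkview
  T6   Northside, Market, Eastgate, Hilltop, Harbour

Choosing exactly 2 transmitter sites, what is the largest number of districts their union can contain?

Choosing T3, T4 covers {Old Town, Northside, Market, Eastgate, Southbank, Parkview, Hilltop, Harbour} — 8 districts.
No choice of 2 transmitter sites does better; here Midtown is left uncovered.

8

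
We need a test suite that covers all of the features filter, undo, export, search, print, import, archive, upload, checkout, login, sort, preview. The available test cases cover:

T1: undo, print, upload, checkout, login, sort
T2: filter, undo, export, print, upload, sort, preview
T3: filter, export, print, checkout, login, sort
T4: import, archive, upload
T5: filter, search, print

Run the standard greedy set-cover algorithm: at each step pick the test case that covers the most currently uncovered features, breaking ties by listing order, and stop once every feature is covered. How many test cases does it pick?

4

Pick 1: T2 covers 7 new features (filter, undo, export, print, upload, sort, preview).
Pick 2: T1 covers 2 new features (checkout, login).
Pick 3: T4 covers 2 new features (import, archive).
Pick 4: T5 covers 1 new features (search).
Greedy uses 4 test cases.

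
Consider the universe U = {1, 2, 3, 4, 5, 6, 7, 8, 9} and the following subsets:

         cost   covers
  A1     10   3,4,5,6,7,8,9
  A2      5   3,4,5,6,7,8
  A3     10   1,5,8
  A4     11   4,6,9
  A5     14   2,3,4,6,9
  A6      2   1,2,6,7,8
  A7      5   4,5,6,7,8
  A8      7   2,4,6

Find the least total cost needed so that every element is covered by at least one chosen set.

12

A1, A6 cover every element at cost 10 + 2 = 12.
Any cover uses at least 2 sets; among all covering selections none totals below 12.
Greedy by coverage-per-cost would pick A6, A2, A1 for 17 — worse than the optimum 12.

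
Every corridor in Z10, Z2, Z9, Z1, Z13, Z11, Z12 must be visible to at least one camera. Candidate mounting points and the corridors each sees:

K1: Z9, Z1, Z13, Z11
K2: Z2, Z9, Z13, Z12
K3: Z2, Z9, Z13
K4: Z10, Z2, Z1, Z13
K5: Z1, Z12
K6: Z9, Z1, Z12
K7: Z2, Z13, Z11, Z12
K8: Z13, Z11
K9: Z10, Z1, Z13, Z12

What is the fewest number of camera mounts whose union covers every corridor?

3

K1, K2, K4 together cover {Z10, Z2, Z9, Z1, Z13, Z11, Z12} — every corridor.
No 2 of the 9 camera mounts cover everything (all 36 pairs fall short), so 3 is minimum.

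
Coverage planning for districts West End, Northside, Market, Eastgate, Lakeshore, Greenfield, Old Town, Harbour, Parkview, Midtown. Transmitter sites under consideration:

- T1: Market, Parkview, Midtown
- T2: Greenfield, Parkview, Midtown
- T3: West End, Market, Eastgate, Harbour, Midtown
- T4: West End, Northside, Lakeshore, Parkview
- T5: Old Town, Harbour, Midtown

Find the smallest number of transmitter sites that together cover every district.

4

T2, T3, T4, T5 together cover {West End, Northside, Market, Eastgate, Lakeshore, Greenfield, Old Town, Harbour, Parkview, Midtown} — every district.
No 3 of the 5 transmitter sites cover everything (all 10 triples fall short), so 4 is minimum.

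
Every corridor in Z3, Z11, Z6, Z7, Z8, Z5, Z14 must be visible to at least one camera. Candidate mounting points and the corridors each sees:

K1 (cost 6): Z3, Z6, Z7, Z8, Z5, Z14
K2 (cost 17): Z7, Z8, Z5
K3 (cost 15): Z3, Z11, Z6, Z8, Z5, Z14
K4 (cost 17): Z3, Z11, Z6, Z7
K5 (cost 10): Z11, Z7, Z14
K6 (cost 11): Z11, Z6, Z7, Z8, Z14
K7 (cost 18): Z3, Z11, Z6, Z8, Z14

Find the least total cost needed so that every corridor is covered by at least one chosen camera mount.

16

K1, K5 cover every corridor at cost 6 + 10 = 16.
Any cover uses at least 2 camera mounts; among all covering selections none totals below 16.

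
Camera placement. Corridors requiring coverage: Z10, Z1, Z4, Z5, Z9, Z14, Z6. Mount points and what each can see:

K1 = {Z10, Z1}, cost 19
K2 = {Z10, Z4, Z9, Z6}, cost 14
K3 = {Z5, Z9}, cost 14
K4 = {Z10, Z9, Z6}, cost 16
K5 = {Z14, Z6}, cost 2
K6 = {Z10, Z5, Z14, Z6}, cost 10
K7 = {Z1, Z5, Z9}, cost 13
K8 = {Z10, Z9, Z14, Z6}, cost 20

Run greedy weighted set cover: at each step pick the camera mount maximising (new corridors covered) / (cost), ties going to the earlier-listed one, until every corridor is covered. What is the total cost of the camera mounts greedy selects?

29

Pick 1: K5 adds 2 new (Z14, Z6) at cost 2 (ratio 2/2).
Pick 2: K7 adds 3 new (Z1, Z5, Z9) at cost 13 (ratio 3/13).
Pick 3: K2 adds 2 new (Z10, Z4) at cost 14 (ratio 2/14).
Greedy total cost: 2 + 13 + 14 = 29.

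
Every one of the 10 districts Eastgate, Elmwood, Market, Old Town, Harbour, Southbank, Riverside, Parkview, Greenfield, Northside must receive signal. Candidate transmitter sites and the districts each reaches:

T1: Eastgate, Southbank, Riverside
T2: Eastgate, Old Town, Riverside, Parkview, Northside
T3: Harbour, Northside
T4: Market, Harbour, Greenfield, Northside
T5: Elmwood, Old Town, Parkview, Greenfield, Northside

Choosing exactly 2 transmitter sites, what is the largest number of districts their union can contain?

8

Choosing T1, T5 covers {Eastgate, Elmwood, Old Town, Southbank, Riverside, Parkview, Greenfield, Northside} — 8 districts.
No choice of 2 transmitter sites does better; here Market, Harbour are left uncovered.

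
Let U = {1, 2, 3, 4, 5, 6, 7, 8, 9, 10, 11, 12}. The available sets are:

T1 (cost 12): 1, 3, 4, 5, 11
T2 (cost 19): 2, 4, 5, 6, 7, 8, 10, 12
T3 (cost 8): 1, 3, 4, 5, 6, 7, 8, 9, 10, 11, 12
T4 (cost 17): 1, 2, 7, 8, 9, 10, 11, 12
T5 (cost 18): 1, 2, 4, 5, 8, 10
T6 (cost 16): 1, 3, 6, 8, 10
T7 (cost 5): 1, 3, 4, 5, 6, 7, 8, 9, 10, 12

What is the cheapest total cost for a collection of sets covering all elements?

22

T4, T7 cover every element at cost 17 + 5 = 22.
Any cover uses at least 2 sets; among all covering selections none totals below 22.
Greedy by coverage-per-cost would pick T7, T3, T4 for 30 — worse than the optimum 22.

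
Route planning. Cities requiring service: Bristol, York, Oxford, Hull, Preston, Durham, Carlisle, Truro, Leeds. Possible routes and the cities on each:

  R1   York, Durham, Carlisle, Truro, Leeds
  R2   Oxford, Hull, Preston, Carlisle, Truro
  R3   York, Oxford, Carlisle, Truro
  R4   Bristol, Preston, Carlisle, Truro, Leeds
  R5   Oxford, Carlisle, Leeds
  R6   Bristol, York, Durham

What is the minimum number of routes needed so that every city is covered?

3

R1, R2, R4 together cover {Bristol, York, Oxford, Hull, Preston, Durham, Carlisle, Truro, Leeds} — every city.
No 2 of the 6 routes cover everything (all 15 pairs fall short), so 3 is minimum.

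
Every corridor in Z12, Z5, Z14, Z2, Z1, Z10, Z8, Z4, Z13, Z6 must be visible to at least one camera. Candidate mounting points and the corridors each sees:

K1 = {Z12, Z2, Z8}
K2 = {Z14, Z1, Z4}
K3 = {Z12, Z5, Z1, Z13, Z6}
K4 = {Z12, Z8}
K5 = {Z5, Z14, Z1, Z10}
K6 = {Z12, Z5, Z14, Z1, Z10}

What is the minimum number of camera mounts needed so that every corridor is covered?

K1, K2, K3, K5 together cover {Z12, Z5, Z14, Z2, Z1, Z10, Z8, Z4, Z13, Z6} — every corridor.
No 3 of the 6 camera mounts cover everything (all 20 triples fall short), so 4 is minimum.

4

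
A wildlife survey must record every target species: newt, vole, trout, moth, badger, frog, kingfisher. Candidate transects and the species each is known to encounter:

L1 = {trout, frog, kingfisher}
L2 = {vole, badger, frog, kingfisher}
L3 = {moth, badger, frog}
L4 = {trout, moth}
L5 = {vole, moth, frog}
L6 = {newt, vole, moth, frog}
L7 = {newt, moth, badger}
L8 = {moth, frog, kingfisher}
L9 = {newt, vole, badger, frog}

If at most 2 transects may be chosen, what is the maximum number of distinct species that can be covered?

Choosing L1, L6 covers {newt, vole, trout, moth, frog, kingfisher} — 6 species.
No choice of 2 transects does better; here badger is left uncovered.

6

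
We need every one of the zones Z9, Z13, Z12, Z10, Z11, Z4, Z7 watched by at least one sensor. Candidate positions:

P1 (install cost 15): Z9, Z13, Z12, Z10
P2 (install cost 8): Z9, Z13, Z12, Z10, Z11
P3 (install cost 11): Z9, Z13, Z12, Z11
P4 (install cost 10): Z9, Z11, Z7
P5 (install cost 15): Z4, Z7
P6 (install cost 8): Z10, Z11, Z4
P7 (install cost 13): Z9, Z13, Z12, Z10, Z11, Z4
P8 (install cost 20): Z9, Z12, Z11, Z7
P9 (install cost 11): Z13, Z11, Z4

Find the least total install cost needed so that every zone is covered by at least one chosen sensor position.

P2, P5 cover every zone at install cost 8 + 15 = 23.
Any cover uses at least 2 sensor positions; among all covering selections none totals below 23.

23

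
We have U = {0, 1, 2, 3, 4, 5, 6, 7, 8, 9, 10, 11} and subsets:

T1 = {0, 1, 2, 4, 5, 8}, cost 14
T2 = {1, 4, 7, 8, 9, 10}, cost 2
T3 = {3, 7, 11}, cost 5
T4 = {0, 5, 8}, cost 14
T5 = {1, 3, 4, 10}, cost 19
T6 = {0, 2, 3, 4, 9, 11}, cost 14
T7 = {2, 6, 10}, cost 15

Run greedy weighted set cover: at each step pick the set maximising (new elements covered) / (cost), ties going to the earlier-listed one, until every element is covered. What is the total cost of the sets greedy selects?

Pick 1: T2 adds 6 new (1, 4, 7, 8, 9, 10) at cost 2 (ratio 6/2).
Pick 2: T3 adds 2 new (3, 11) at cost 5 (ratio 2/5).
Pick 3: T1 adds 3 new (0, 2, 5) at cost 14 (ratio 3/14).
Pick 4: T7 adds 1 new (6) at cost 15 (ratio 1/15).
Greedy total cost: 2 + 5 + 14 + 15 = 36.

36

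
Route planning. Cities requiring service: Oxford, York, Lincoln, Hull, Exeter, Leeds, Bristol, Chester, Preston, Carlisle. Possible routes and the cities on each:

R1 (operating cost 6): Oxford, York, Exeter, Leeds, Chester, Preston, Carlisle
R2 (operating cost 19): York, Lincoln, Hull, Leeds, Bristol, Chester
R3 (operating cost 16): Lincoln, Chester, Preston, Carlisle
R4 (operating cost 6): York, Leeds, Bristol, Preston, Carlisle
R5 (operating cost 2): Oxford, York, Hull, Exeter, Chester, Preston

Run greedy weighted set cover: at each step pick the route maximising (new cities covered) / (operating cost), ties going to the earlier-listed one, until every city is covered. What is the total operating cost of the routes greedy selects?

Pick 1: R5 adds 6 new (Oxford, York, Hull, Exeter, Chester, Preston) at operating cost 2 (ratio 6/2).
Pick 2: R4 adds 3 new (Leeds, Bristol, Carlisle) at operating cost 6 (ratio 3/6).
Pick 3: R3 adds 1 new (Lincoln) at operating cost 16 (ratio 1/16).
Greedy total operating cost: 2 + 6 + 16 = 24.

24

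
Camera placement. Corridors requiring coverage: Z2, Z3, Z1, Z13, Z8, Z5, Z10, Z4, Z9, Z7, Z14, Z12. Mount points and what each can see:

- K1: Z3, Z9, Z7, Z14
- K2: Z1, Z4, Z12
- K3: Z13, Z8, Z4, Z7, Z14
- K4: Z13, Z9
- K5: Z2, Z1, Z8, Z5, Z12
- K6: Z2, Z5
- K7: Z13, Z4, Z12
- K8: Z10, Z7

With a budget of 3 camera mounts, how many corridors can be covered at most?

Choosing K1, K3, K5 covers {Z2, Z3, Z1, Z13, Z8, Z5, Z4, Z9, Z7, Z14, Z12} — 11 corridors.
No choice of 3 camera mounts does better; here Z10 is left uncovered.

11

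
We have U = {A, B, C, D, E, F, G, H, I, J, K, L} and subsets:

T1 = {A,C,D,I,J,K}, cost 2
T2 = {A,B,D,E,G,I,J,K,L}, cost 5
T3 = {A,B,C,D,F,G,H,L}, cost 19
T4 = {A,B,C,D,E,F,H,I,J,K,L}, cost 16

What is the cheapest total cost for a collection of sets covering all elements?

T2, T4 cover every element at cost 5 + 16 = 21.
Any cover uses at least 2 sets; among all covering selections none totals below 21.
Greedy by coverage-per-cost would pick T1, T2, T4 for 23 — worse than the optimum 21.

21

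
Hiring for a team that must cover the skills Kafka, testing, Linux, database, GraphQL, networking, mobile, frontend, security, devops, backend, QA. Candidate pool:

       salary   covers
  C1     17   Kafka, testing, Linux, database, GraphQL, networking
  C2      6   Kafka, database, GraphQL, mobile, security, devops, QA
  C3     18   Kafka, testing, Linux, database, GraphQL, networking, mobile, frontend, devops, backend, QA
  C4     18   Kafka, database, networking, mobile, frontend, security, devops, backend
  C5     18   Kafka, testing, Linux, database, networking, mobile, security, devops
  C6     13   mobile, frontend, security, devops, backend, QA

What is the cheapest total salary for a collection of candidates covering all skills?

C2, C3 cover every skill at salary 6 + 18 = 24.
Any cover uses at least 2 candidates; among all covering selections none totals below 24.

24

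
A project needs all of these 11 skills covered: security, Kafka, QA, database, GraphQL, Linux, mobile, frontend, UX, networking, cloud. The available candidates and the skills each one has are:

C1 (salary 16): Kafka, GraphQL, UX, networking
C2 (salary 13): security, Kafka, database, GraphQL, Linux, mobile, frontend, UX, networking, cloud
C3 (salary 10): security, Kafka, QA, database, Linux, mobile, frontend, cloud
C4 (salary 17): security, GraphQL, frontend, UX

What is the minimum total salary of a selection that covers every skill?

23

C2, C3 cover every skill at salary 13 + 10 = 23.
Any cover uses at least 2 candidates; among all covering selections none totals below 23.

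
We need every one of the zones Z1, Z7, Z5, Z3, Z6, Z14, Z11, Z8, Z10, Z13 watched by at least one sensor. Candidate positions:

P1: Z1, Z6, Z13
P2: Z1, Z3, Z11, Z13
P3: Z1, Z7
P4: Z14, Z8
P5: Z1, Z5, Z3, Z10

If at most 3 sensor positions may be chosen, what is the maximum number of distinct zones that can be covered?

8

Choosing P1, P4, P5 covers {Z1, Z5, Z3, Z6, Z14, Z8, Z10, Z13} — 8 zones.
No choice of 3 sensor positions does better; here Z7, Z11 are left uncovered.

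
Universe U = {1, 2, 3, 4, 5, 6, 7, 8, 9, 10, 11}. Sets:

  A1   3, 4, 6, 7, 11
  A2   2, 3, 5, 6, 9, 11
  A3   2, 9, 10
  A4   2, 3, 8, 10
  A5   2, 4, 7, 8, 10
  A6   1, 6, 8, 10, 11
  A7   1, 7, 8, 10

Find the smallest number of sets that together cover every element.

A1, A2, A6 together cover {1, 2, 3, 4, 5, 6, 7, 8, 9, 10, 11} — every element.
No 2 of the 7 sets cover everything (all 21 pairs fall short), so 3 is minimum.

3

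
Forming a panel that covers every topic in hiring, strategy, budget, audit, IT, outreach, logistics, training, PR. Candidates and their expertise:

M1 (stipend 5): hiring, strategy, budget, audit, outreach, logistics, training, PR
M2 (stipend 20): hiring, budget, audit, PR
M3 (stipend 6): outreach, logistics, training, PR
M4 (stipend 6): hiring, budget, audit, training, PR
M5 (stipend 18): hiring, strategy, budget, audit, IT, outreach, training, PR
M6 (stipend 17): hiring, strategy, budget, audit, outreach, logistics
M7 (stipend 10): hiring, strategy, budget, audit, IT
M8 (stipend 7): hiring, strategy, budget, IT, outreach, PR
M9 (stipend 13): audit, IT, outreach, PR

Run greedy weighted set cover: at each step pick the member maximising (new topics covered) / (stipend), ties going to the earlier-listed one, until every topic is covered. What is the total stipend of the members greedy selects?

Pick 1: M1 adds 8 new (hiring, strategy, budget, audit, outreach, logistics, training, PR) at stipend 5 (ratio 8/5).
Pick 2: M8 adds 1 new (IT) at stipend 7 (ratio 1/7).
Greedy total stipend: 5 + 7 = 12.

12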